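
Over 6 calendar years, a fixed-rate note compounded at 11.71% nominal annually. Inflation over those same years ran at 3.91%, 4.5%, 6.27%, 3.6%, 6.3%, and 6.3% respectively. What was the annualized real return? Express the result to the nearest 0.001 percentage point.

6.249%

Cumulative inflation factor: 1.0391 × 1.045 × 1.0627 × 1.036 × 1.063 × 1.063 ≈ 1.35086.
Nominal growth factor: 1.94336. Real growth factor = 1.94336 / 1.35086 ≈ 1.43861.
Annualized: 1.43861^(1/6) − 1 ≈ 0.06249.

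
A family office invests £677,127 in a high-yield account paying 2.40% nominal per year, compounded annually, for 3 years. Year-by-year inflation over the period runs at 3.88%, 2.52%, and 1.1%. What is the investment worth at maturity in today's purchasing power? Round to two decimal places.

Nominal value at maturity: £677,127 × (1 + 2.40%)^3 ≈ £727,059.58.
Price-level factor over 3 years: 1.0388 × 1.0252 × 1.011 ≈ 1.0766925154.
The maturity value deflated by that factor is the answer in today's purchasing power.

£675,271.32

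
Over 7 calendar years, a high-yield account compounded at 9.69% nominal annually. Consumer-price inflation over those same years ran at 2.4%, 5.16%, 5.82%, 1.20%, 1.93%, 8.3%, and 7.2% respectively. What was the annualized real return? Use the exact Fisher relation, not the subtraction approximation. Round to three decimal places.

4.925%

Cumulative inflation factor: 1.024 × 1.0516 × 1.0582 × 1.0120 × 1.0193 × 1.083 × 1.072 ≈ 1.36466.
Nominal growth factor: 1.91060. Real growth factor = 1.91060 / 1.36466 ≈ 1.40006.
Annualized: 1.40006^(1/7) − 1 ≈ 0.04925.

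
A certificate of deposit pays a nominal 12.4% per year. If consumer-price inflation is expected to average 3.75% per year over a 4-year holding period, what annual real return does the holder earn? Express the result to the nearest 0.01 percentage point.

8.34%

With constant rates the annual real return is the same each year: (1+12.4%)/(1+3.75%) − 1 = 0.08337.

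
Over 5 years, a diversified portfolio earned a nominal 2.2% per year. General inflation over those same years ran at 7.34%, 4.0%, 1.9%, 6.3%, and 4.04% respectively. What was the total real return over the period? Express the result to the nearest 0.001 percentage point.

-11.376%

Cumulative inflation factor: 1.0734 × 1.040 × 1.019 × 1.063 × 1.0404 ≈ 1.25806.
Nominal growth factor: 1.11495. Real growth factor = 1.11495 / 1.25806 ≈ 0.88624.
Total real return ≈ -11.3759%.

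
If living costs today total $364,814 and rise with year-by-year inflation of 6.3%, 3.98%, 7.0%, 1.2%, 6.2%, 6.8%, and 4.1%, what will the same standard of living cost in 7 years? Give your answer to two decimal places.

$515,543.56

Cumulative price-level factor: 1.063 × 1.0398 × 1.070 × 1.012 × 1.062 × 1.068 × 1.041 ≈ 1.4131682347.
The nominal amount required is $364,814 scaled up by that factor.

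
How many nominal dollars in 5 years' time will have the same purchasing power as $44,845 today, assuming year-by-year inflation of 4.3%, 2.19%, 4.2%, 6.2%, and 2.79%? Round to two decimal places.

Cumulative price-level factor: 1.043 × 1.0219 × 1.042 × 1.062 × 1.0279 ≈ 1.2123717534.
The nominal amount required is $44,845 scaled up by that factor.

$54,368.81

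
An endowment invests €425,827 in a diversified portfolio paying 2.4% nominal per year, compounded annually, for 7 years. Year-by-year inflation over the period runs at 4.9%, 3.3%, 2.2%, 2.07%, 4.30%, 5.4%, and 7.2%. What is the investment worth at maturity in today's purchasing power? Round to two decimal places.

Nominal value at maturity: €425,827 × (1 + 2.4%)^7 ≈ €502,727.79.
Price-level factor over 7 years: 1.049 × 1.033 × 1.022 × 1.0207 × 1.0430 × 1.054 × 1.072 ≈ 1.3321236079.
Dividing the nominal maturity value by the price-level factor gives the value in today's money.

€377,388.24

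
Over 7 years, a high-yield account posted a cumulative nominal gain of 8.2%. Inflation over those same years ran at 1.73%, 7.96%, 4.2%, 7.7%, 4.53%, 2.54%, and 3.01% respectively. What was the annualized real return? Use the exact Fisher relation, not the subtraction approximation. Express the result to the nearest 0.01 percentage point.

Cumulative inflation factor: 1.0173 × 1.0796 × 1.042 × 1.077 × 1.0453 × 1.0254 × 1.0301 ≈ 1.36085.
Nominal growth factor: 1.08200. Real growth factor = 1.08200 / 1.36085 ≈ 0.79509.
Annualized: 0.79509^(1/7) − 1 ≈ -0.03223.

-3.22%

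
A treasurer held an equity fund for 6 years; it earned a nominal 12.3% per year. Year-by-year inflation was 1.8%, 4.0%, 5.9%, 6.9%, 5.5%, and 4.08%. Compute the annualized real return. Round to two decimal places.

7.28%

Cumulative inflation factor: 1.018 × 1.040 × 1.059 × 1.069 × 1.055 × 1.0408 ≈ 1.31606.
Nominal growth factor: 2.00576. Real growth factor = 2.00576 / 1.31606 ≈ 1.52407.
Annualized: 1.52407^(1/6) − 1 ≈ 0.07276.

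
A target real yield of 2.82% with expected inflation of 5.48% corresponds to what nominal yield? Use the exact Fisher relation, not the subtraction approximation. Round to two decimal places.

By the Fisher equation, 1 + r_nom = (1 + 2.82%)(1 + 5.48%) = 1.0282 × 1.0548 = 1.08454536.
So r_nom = 8.454536%.

8.45%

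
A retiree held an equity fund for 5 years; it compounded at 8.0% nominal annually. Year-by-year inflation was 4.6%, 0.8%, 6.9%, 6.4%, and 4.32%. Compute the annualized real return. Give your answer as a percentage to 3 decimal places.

Cumulative inflation factor: 1.046 × 1.008 × 1.069 × 1.064 × 1.0432 ≈ 1.25106.
Nominal growth factor: 1.46933. Real growth factor = 1.46933 / 1.25106 ≈ 1.17446.
Annualized: 1.17446^(1/5) − 1 ≈ 0.03269.

3.269%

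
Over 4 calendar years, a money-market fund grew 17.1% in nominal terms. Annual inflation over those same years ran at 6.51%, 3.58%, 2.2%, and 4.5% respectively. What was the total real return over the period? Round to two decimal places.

-0.61%

Cumulative inflation factor: 1.0651 × 1.0358 × 1.022 × 1.045 ≈ 1.17824.
Nominal growth factor: 1.17100. Real growth factor = 1.17100 / 1.17824 ≈ 0.99386.
Total real return ≈ -0.6144%.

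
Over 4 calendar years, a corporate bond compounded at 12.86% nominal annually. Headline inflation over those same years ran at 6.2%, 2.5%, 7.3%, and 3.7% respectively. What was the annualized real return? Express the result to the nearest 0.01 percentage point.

7.58%

Cumulative inflation factor: 1.062 × 1.025 × 1.073 × 1.037 ≈ 1.21123.
Nominal growth factor: 1.62241. Real growth factor = 1.62241 / 1.21123 ≈ 1.33947.
Annualized: 1.33947^(1/4) − 1 ≈ 0.07580.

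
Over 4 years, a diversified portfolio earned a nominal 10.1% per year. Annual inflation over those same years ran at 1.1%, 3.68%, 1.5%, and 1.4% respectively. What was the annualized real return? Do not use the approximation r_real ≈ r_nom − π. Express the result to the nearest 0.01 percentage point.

Cumulative inflation factor: 1.011 × 1.0368 × 1.015 × 1.014 ≈ 1.07882.
Nominal growth factor: 1.46943. Real growth factor = 1.46943 / 1.07882 ≈ 1.36207.
Annualized: 1.36207^(1/4) − 1 ≈ 0.08031.

8.03%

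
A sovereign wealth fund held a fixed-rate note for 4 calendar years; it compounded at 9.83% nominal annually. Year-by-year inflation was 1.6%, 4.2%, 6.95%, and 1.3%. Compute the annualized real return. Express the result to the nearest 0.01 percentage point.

6.13%

Cumulative inflation factor: 1.016 × 1.042 × 1.0695 × 1.013 ≈ 1.14697.
Nominal growth factor: 1.45507. Real growth factor = 1.45507 / 1.14697 ≈ 1.26862.
Annualized: 1.26862^(1/4) − 1 ≈ 0.06129.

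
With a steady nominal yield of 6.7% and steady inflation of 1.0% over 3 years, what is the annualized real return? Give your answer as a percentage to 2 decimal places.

With constant rates the annual real return is the same each year: (1+6.7%)/(1+1.0%) − 1 = 0.05644.

5.64%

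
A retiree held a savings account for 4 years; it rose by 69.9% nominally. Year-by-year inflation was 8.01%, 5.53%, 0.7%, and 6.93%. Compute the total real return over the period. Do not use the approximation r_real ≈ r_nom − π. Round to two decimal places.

38.43%

Cumulative inflation factor: 1.0801 × 1.0553 × 1.007 × 1.0693 ≈ 1.22735.
Nominal growth factor: 1.69900. Real growth factor = 1.69900 / 1.22735 ≈ 1.38428.
Total real return ≈ 38.4282%.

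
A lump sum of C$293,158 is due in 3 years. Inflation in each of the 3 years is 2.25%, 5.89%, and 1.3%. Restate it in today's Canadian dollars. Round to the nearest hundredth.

C$267,284.66

Price-level factor over 3 years: 1.0225 × 1.0589 × 1.013 ≈ 1.0968006783.
Purchasing power today: C$293,158 divided by that factor.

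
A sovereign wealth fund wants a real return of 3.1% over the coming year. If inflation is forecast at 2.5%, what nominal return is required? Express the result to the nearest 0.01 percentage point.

5.68%

By the Fisher equation, 1 + r_nom = (1 + 3.1%)(1 + 2.5%) = 1.031 × 1.025 = 1.056775.
So r_nom = 5.6775%.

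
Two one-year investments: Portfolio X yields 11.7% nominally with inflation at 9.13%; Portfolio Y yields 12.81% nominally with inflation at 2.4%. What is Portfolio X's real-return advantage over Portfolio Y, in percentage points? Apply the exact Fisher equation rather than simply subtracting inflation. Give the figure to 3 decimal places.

-7.811

Portfolio X real return: 1.117/1.0913 − 1 = 2.3550%.
Portfolio Y real return: 1.1281/1.024 − 1 = 10.1660%.
Difference: 2.3550 − 10.1660 = -7.8110 pp.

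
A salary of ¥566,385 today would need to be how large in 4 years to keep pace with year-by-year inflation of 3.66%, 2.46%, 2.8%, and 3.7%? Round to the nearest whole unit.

¥641,282

Cumulative price-level factor: 1.0366 × 1.0246 × 1.028 × 1.037 ≈ 1.1322372194.
The nominal amount required is ¥566,385 scaled up by that factor.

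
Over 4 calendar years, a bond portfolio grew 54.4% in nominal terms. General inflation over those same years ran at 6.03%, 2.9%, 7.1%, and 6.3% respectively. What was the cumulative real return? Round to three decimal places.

Cumulative inflation factor: 1.0603 × 1.029 × 1.071 × 1.063 ≈ 1.24213.
Nominal growth factor: 1.54400. Real growth factor = 1.54400 / 1.24213 ≈ 1.24303.
Total real return ≈ 24.3027%.

24.303%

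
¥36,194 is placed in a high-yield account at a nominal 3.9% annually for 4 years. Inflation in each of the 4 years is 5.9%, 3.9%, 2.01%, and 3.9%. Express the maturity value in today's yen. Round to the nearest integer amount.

Nominal value at maturity: ¥36,194 × (1 + 3.9%)^4 ≈ ¥42,179.
Price-level factor over 4 years: 1.059 × 1.039 × 1.0201 × 1.039 ≈ 1.1661913151.
Dividing the nominal maturity value by the price-level factor gives the value in today's money.

¥36,168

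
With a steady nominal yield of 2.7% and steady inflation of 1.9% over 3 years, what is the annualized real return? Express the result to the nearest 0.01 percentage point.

0.79%

With constant rates the annual real return is the same each year: (1+2.7%)/(1+1.9%) − 1 = 0.00785.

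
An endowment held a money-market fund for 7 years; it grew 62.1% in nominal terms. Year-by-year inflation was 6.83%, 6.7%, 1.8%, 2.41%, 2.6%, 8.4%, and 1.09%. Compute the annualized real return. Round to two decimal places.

Cumulative inflation factor: 1.0683 × 1.067 × 1.018 × 1.0241 × 1.026 × 1.084 × 1.0109 ≈ 1.33608.
Nominal growth factor: 1.62100. Real growth factor = 1.62100 / 1.33608 ≈ 1.21325.
Annualized: 1.21325^(1/7) − 1 ≈ 0.02800.

2.80%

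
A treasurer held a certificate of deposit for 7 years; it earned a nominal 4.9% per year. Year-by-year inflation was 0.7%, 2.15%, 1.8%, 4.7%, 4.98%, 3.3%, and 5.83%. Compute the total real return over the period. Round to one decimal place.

Cumulative inflation factor: 1.007 × 1.0215 × 1.018 × 1.047 × 1.0498 × 1.033 × 1.0583 ≈ 1.25828.
Nominal growth factor: 1.39775. Real growth factor = 1.39775 / 1.25828 ≈ 1.11084.
Total real return ≈ 11.0837%.

11.1%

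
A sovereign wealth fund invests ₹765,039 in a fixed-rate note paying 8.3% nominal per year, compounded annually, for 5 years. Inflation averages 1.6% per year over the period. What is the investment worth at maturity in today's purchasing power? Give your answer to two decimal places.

₹1,052,827.74

Nominal value at maturity: ₹765,039 × (1 + 8.3%)^5 ≈ ₹1,139,792.67.
Price-level factor over 5 years: (1 + 1.6%)^5 ≈ 1.0826012887.
The maturity value deflated by that factor is the answer in today's purchasing power.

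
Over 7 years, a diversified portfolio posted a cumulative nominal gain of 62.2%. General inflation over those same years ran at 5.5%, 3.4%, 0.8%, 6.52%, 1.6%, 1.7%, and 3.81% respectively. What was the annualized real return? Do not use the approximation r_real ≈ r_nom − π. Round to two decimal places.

3.72%

Cumulative inflation factor: 1.055 × 1.034 × 1.008 × 1.0652 × 1.016 × 1.017 × 1.0381 ≈ 1.25637.
Nominal growth factor: 1.62200. Real growth factor = 1.62200 / 1.25637 ≈ 1.29102.
Annualized: 1.29102^(1/7) − 1 ≈ 0.03716.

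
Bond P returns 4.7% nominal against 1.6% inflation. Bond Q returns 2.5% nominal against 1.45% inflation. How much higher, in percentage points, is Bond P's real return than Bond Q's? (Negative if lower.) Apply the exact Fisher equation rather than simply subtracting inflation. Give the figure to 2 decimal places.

Bond P real return: 1.047/1.016 − 1 = 3.051%.
Bond Q real return: 1.025/1.0145 − 1 = 1.035%.
Difference: 3.051 − 1.035 = 2.016 pp.

2.02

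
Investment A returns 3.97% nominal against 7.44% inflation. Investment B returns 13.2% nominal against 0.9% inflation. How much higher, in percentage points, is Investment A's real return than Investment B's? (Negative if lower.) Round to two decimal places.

Investment A real return: 1.0397/1.0744 − 1 = -3.230%.
Investment B real return: 1.132/1.009 − 1 = 12.190%.
Difference: -3.230 − 12.190 = -15.420 pp.

-15.42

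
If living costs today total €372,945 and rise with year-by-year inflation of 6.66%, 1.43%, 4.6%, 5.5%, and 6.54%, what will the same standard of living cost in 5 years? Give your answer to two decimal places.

€474,361.71

Cumulative price-level factor: 1.0666 × 1.0143 × 1.046 × 1.055 × 1.0654 ≈ 1.2719347757.
The nominal amount required is €372,945 scaled up by that factor.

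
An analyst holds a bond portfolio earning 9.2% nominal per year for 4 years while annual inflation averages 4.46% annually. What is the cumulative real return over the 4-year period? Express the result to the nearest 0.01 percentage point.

The annual real rate is (1+9.2%)/(1+4.46%) − 1 = 4.5376%.
Compounded over 4 years: (1 + 0.045376)^4 − 1 ≈ 0.19424.

19.42%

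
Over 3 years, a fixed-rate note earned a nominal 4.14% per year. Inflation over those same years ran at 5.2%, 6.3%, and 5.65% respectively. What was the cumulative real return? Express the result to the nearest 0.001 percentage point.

Cumulative inflation factor: 1.052 × 1.063 × 1.0565 ≈ 1.18146.
Nominal growth factor: 1.12941. Real growth factor = 1.12941 / 1.18146 ≈ 0.95595.
Total real return ≈ -4.4052%.

-4.405%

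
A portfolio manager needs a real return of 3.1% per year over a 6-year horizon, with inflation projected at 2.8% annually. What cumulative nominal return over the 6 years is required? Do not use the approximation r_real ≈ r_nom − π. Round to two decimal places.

Required annual nominal rate: (1+3.1%)(1+2.8%) − 1 = 5.9868%.
Cumulative over 6 years: (1 + 0.059868)^6 − 1 ≈ 0.41746.

41.75%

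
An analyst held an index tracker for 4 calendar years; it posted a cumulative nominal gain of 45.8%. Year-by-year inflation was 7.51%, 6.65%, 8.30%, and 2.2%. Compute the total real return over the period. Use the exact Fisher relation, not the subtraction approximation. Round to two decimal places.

Cumulative inflation factor: 1.0751 × 1.0665 × 1.0830 × 1.022 ≈ 1.26908.
Nominal growth factor: 1.45800. Real growth factor = 1.45800 / 1.26908 ≈ 1.14886.
Total real return ≈ 14.8864%.

14.89%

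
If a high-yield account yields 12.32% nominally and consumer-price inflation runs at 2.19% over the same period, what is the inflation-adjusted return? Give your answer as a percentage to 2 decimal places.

Real return via the Fisher equation: (1 + 12.32%)/(1 + 2.19%) − 1 = 1.1232/1.0219 − 1 ≈ 0.09913.

9.91%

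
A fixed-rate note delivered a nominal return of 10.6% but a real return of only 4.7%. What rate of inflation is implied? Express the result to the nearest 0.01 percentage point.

5.64%

From (1+r_nom) = (1+r_real)(1+π), we get 1+π = (1 + 10.6%)/(1 + 4.7%) = 1.106/1.047 ≈ 1.05635.
So π ≈ 5.6351%.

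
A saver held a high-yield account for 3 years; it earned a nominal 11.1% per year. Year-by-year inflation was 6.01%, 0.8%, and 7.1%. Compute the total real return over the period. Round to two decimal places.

Cumulative inflation factor: 1.0601 × 1.008 × 1.071 ≈ 1.14445.
Nominal growth factor: 1.37133. Real growth factor = 1.37133 / 1.14445 ≈ 1.19824.
Total real return ≈ 19.8244%.

19.82%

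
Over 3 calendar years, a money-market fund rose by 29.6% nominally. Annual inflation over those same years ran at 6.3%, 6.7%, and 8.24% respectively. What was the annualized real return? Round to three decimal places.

1.822%

Cumulative inflation factor: 1.063 × 1.067 × 1.0824 ≈ 1.22768.
Nominal growth factor: 1.29600. Real growth factor = 1.29600 / 1.22768 ≈ 1.05565.
Annualized: 1.05565^(1/3) − 1 ≈ 0.01822.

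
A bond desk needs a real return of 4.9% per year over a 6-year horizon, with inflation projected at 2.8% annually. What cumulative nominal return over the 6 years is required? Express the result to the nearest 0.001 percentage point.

Required annual nominal rate: (1+4.9%)(1+2.8%) − 1 = 7.8372%.
Cumulative over 6 years: (1 + 0.078372)^6 − 1 ≈ 0.57258.

57.258%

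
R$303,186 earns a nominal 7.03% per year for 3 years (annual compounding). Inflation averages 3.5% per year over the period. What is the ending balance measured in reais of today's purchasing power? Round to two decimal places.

R$335,277.70

Nominal value at maturity: R$303,186 × (1 + 7.03%)^3 ≈ R$371,728.38.
Price-level factor over 3 years: (1 + 3.5%)^3 = 1.108717875.
The maturity value deflated by that factor is the answer in today's purchasing power.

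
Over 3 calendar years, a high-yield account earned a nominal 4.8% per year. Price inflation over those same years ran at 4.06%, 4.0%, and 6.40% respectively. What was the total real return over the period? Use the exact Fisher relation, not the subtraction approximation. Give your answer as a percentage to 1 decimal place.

Cumulative inflation factor: 1.0406 × 1.040 × 1.0640 ≈ 1.15149.
Nominal growth factor: 1.15102. Real growth factor = 1.15102 / 1.15149 ≈ 0.99960.
Total real return ≈ -0.0403%.

0.0%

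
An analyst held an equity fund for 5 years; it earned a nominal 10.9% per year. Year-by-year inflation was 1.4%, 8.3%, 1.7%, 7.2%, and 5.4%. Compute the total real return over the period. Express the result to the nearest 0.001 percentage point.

Cumulative inflation factor: 1.014 × 1.083 × 1.017 × 1.072 × 1.054 ≈ 1.26189.
Nominal growth factor: 1.67748. Real growth factor = 1.67748 / 1.26189 ≈ 1.32934.
Total real return ≈ 32.9337%.

32.934%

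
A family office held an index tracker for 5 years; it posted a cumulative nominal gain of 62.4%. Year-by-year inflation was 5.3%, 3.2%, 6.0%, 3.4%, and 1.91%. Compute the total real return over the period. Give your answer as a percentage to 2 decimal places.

Cumulative inflation factor: 1.053 × 1.032 × 1.060 × 1.034 × 1.0191 ≈ 1.21381.
Nominal growth factor: 1.62400. Real growth factor = 1.62400 / 1.21381 ≈ 1.33793.
Total real return ≈ 33.7934%.

33.79%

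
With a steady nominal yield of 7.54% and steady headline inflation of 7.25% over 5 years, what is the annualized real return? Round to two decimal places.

With constant rates the annual real return is the same each year: (1+7.54%)/(1+7.25%) − 1 = 0.00270.

0.27%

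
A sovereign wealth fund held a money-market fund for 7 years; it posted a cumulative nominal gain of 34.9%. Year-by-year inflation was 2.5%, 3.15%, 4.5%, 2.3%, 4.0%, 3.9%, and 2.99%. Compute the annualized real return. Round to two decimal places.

Cumulative inflation factor: 1.025 × 1.0315 × 1.045 × 1.023 × 1.040 × 1.039 × 1.0299 ≈ 1.25785.
Nominal growth factor: 1.34900. Real growth factor = 1.34900 / 1.25785 ≈ 1.07246.
Annualized: 1.07246^(1/7) − 1 ≈ 0.01004.

1.00%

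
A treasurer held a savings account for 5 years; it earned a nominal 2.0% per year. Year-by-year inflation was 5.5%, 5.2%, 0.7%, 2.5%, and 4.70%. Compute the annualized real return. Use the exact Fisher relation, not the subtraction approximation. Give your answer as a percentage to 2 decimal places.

-1.64%

Cumulative inflation factor: 1.055 × 1.052 × 1.007 × 1.025 × 1.0470 ≈ 1.19941.
Nominal growth factor: 1.10408. Real growth factor = 1.10408 / 1.19941 ≈ 0.92052.
Annualized: 0.92052^(1/5) − 1 ≈ -0.01643.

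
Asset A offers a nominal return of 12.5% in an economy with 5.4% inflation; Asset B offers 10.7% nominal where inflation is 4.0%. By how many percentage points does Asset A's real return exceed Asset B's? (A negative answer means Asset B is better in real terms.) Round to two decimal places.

0.29

Asset A real return: 1.125/1.054 − 1 = 6.736%.
Asset B real return: 1.107/1.040 − 1 = 6.442%.
Difference: 6.736 − 6.442 = 0.294 pp.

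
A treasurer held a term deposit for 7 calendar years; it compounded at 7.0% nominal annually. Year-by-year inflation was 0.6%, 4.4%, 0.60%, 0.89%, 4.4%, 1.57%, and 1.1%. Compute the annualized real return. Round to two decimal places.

Cumulative inflation factor: 1.006 × 1.044 × 1.0060 × 1.0089 × 1.044 × 1.0157 × 1.011 ≈ 1.14278.
Nominal growth factor: 1.60578. Real growth factor = 1.60578 / 1.14278 ≈ 1.40516.
Annualized: 1.40516^(1/7) − 1 ≈ 0.04979.

4.98%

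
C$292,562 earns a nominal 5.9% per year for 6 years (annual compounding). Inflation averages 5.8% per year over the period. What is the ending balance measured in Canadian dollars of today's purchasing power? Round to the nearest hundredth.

Nominal value at maturity: C$292,562 × (1 + 5.9%)^6 ≈ C$412,661.24.
Price-level factor over 6 years: (1 + 5.8%)^6 ≈ 1.4025359636.
The maturity value deflated by that factor is the answer in today's purchasing power.

C$294,225.07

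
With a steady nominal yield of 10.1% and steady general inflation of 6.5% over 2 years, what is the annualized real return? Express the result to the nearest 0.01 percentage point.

With constant rates the annual real return is the same each year: (1+10.1%)/(1+6.5%) − 1 = 0.03380.

3.38%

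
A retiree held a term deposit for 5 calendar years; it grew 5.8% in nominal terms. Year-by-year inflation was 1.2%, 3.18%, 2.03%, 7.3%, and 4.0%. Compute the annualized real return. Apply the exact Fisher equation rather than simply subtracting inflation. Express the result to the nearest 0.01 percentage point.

-2.31%

Cumulative inflation factor: 1.012 × 1.0318 × 1.0203 × 1.073 × 1.040 ≈ 1.18888.
Nominal growth factor: 1.05800. Real growth factor = 1.05800 / 1.18888 ≈ 0.88992.
Annualized: 0.88992^(1/5) − 1 ≈ -0.02306.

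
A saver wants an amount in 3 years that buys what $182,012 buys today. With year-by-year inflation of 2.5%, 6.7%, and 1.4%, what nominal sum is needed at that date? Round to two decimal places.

$201,848.84

Cumulative price-level factor: 1.025 × 1.067 × 1.014 = 1.10898645.
The nominal amount required is $182,012 scaled up by that factor.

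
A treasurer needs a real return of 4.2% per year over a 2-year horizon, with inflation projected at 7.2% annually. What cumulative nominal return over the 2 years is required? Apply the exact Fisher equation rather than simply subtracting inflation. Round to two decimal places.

24.77%

Required annual nominal rate: (1+4.2%)(1+7.2%) − 1 = 11.7024%.
Cumulative over 2 years: (1 + 0.117024)^2 − 1 ≈ 0.24774.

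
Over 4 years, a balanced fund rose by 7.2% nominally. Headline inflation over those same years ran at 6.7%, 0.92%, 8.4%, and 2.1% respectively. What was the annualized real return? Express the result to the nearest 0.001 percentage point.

-2.613%

Cumulative inflation factor: 1.067 × 1.0092 × 1.084 × 1.021 ≈ 1.19178.
Nominal growth factor: 1.07200. Real growth factor = 1.07200 / 1.19178 ≈ 0.89949.
Annualized: 0.89949^(1/4) − 1 ≈ -0.02613.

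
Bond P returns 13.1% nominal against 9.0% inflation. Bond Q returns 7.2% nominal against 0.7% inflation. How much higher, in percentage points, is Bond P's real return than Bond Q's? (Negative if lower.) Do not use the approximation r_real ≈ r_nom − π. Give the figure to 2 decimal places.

-2.69

Bond P real return: 1.131/1.090 − 1 = 3.761%.
Bond Q real return: 1.072/1.007 − 1 = 6.455%.
Difference: 3.761 − 6.455 = -2.694 pp.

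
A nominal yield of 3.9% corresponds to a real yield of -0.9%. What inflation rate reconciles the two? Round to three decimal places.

4.844%

From (1+r_nom) = (1+r_real)(1+π), we get 1+π = (1 + 3.9%)/(1 − 0.9%) = 1.039/0.991 ≈ 1.04844.
So π ≈ 4.8436%.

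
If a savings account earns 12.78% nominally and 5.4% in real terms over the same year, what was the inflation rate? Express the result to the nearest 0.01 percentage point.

From (1+r_nom) = (1+r_real)(1+π), we get 1+π = (1 + 12.78%)/(1 + 5.4%) = 1.1278/1.054 ≈ 1.07002.
So π ≈ 7.0019%.

7.00%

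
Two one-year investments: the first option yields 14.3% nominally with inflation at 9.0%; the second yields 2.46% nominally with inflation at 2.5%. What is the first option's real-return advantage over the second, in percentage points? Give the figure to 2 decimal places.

4.90

The first option real return: 1.143/1.090 − 1 = 4.862%.
The second real return: 1.0246/1.025 − 1 = -0.039%.
Difference: 4.862 − (-0.039) = 4.901 pp.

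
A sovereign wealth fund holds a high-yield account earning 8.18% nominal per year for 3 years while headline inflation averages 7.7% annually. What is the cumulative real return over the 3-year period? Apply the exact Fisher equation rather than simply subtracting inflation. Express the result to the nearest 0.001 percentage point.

1.343%

The annual real rate is (1+8.18%)/(1+7.7%) − 1 = 0.4457%.
Compounded over 3 years: (1 + 0.004457)^3 − 1 ≈ 0.01343.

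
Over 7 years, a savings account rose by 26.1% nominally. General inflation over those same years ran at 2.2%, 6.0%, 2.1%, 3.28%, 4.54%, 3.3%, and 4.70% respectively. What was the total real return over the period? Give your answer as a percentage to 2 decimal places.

-2.37%

Cumulative inflation factor: 1.022 × 1.060 × 1.021 × 1.0328 × 1.0454 × 1.033 × 1.0470 ≈ 1.29160.
Nominal growth factor: 1.26100. Real growth factor = 1.26100 / 1.29160 ≈ 0.97631.
Total real return ≈ -2.3692%.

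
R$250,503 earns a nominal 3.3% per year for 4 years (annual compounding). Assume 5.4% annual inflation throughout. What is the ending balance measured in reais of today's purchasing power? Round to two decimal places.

Nominal value at maturity: R$250,503 × (1 + 3.3%)^4 ≈ R$285,242.49.
Price-level factor over 4 years: (1 + 5.4%)^4 ≈ 1.2341343591.
Dividing the nominal maturity value by the price-level factor gives the value in today's money.

R$231,127.58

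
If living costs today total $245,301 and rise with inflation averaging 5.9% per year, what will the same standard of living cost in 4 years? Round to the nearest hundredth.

Cumulative price-level factor: (1+5.9%)^4 ≈ 1.2577196334.
Multiplying $245,301 by the price-level factor gives the future nominal sum.

$308,519.88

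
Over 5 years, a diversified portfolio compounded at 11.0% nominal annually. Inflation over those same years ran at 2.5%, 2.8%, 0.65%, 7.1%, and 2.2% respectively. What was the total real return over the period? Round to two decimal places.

45.16%

Cumulative inflation factor: 1.025 × 1.028 × 1.0065 × 1.071 × 1.022 ≈ 1.16084.
Nominal growth factor: 1.68506. Real growth factor = 1.68506 / 1.16084 ≈ 1.45159.
Total real return ≈ 45.1589%.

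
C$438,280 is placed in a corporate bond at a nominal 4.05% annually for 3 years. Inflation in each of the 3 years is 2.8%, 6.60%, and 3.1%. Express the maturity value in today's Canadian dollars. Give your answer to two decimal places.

Nominal value at maturity: C$438,280 × (1 + 4.05%)^3 ≈ C$493,716.80.
Price-level factor over 3 years: 1.028 × 1.0660 × 1.031 = 1.129819288.
The maturity value deflated by that factor is the answer in today's purchasing power.

C$436,987.41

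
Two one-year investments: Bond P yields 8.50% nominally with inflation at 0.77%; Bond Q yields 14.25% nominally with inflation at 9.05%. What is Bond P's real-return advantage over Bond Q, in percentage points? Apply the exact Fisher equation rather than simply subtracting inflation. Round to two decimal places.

Bond P real return: 1.0850/1.0077 − 1 = 7.671%.
Bond Q real return: 1.1425/1.0905 − 1 = 4.768%.
Difference: 7.671 − 4.768 = 2.903 pp.

2.90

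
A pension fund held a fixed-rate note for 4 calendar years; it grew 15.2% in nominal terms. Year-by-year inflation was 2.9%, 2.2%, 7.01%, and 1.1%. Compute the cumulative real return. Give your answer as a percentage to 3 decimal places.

Cumulative inflation factor: 1.029 × 1.022 × 1.0701 × 1.011 ≈ 1.13774.
Nominal growth factor: 1.15200. Real growth factor = 1.15200 / 1.13774 ≈ 1.01254.
Total real return ≈ 1.2537%.

1.254%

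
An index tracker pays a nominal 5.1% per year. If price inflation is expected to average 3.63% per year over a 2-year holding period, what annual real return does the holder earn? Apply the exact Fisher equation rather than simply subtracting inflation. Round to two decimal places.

1.42%

With constant rates the annual real return is the same each year: (1+5.1%)/(1+3.63%) − 1 = 0.01419.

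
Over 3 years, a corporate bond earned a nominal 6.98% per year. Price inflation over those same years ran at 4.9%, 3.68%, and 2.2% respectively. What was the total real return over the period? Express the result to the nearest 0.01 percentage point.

Cumulative inflation factor: 1.049 × 1.0368 × 1.022 ≈ 1.11153.
Nominal growth factor: 1.22436. Real growth factor = 1.22436 / 1.11153 ≈ 1.10150.
Total real return ≈ 10.1505%.

10.15%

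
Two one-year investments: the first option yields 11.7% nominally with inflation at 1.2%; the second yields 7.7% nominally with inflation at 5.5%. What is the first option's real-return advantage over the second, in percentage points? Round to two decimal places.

8.29

The first option real return: 1.117/1.012 − 1 = 10.375%.
The second real return: 1.077/1.055 − 1 = 2.085%.
Difference: 10.375 − 2.085 = 8.290 pp.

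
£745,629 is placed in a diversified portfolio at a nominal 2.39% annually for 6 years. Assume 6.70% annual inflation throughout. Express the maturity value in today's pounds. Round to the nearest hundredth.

Nominal value at maturity: £745,629 × (1 + 2.39%)^6 ≈ £859,148.13.
Price-level factor over 6 years: (1 + 6.70%)^6 ≈ 1.4756607180.
The maturity value deflated by that factor is the answer in today's purchasing power.

£582,212.51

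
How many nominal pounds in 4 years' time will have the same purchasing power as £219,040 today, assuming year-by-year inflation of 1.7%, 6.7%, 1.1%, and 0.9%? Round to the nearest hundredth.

£242,466.15

Cumulative price-level factor: 1.017 × 1.067 × 1.011 × 1.009 ≈ 1.1069492088.
Multiplying £219,040 by the price-level factor gives the future nominal sum.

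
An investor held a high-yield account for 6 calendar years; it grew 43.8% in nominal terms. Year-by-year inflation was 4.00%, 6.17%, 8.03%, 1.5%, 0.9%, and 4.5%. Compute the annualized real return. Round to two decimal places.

2.00%

Cumulative inflation factor: 1.0400 × 1.0617 × 1.0803 × 1.015 × 1.009 × 1.045 ≈ 1.27659.
Nominal growth factor: 1.43800. Real growth factor = 1.43800 / 1.27659 ≈ 1.12643.
Annualized: 1.12643^(1/6) − 1 ≈ 0.02004.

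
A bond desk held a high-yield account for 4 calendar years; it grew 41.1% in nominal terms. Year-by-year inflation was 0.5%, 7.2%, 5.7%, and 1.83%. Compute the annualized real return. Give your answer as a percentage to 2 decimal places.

5.03%

Cumulative inflation factor: 1.005 × 1.072 × 1.057 × 1.0183 ≈ 1.15961.
Nominal growth factor: 1.41100. Real growth factor = 1.41100 / 1.15961 ≈ 1.21679.
Annualized: 1.21679^(1/4) − 1 ≈ 0.05028.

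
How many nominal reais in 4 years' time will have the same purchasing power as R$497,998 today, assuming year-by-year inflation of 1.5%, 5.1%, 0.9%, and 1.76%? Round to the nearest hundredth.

Cumulative price-level factor: 1.015 × 1.051 × 1.009 × 1.0176 ≈ 1.0953099246.
The nominal amount required is R$497,998 scaled up by that factor.

R$545,462.15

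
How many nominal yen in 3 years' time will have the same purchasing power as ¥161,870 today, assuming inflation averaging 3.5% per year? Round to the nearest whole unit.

¥179,468

Cumulative price-level factor: (1+3.5%)^3 = 1.108717875.
The nominal amount required is ¥161,870 scaled up by that factor.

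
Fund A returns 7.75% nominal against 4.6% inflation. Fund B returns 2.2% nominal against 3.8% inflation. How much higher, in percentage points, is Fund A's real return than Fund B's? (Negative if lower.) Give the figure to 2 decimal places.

Fund A real return: 1.0775/1.046 − 1 = 3.011%.
Fund B real return: 1.022/1.038 − 1 = -1.541%.
Difference: 3.011 − (-1.541) = 4.552 pp.

4.55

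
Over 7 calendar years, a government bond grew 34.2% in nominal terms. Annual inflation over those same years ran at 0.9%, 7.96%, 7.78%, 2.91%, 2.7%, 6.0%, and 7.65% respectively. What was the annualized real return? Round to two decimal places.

Cumulative inflation factor: 1.009 × 1.0796 × 1.0778 × 1.0291 × 1.027 × 1.060 × 1.0765 ≈ 1.41592.
Nominal growth factor: 1.34200. Real growth factor = 1.34200 / 1.41592 ≈ 0.94779.
Annualized: 0.94779^(1/7) − 1 ≈ -0.00763.

-0.76%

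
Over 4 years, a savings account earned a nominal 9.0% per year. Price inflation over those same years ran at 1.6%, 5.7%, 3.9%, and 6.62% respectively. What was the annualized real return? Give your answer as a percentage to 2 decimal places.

Cumulative inflation factor: 1.016 × 1.057 × 1.039 × 1.0662 ≈ 1.18966.
Nominal growth factor: 1.41158. Real growth factor = 1.41158 / 1.18966 ≈ 1.18654.
Annualized: 1.18654^(1/4) − 1 ≈ 0.04369.

4.37%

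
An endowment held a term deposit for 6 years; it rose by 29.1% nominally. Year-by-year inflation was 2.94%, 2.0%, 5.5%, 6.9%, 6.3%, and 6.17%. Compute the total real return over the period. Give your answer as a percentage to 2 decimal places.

Cumulative inflation factor: 1.0294 × 1.020 × 1.055 × 1.069 × 1.063 × 1.0617 ≈ 1.33644.
Nominal growth factor: 1.29100. Real growth factor = 1.29100 / 1.33644 ≈ 0.96600.
Total real return ≈ -3.4001%.

-3.40%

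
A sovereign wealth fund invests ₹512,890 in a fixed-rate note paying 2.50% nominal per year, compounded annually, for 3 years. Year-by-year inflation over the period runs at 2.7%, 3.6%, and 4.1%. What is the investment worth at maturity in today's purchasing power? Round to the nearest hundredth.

₹498,671.90

Nominal value at maturity: ₹512,890 × (1 + 2.50%)^3 ≈ ₹552,326.43.
Price-level factor over 3 years: 1.027 × 1.036 × 1.041 = 1.107594852.
Dividing the nominal maturity value by the price-level factor gives the value in today's money.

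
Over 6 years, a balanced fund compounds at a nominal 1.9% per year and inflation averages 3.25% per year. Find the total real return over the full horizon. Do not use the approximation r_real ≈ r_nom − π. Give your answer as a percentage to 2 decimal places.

The annual real rate is (1+1.9%)/(1+3.25%) − 1 = -1.3075%.
Compounded over 6 years: (1 + -0.013075)^6 − 1 ≈ -0.07593.

-7.59%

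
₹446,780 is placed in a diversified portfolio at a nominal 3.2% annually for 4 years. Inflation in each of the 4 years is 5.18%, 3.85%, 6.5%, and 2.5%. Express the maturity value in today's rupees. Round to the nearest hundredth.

₹425,010.22

Nominal value at maturity: ₹446,780 × (1 + 3.2%)^4 ≈ ₹506,771.89.
Price-level factor over 4 years: 1.0518 × 1.0385 × 1.065 × 1.025 ≈ 1.1923757652.
The maturity value deflated by that factor is the answer in today's purchasing power.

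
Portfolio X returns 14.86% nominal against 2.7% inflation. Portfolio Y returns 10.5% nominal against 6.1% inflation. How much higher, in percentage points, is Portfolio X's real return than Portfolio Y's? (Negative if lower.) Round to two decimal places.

Portfolio X real return: 1.1486/1.027 − 1 = 11.840%.
Portfolio Y real return: 1.105/1.061 − 1 = 4.147%.
Difference: 11.840 − 4.147 = 7.693 pp.

7.69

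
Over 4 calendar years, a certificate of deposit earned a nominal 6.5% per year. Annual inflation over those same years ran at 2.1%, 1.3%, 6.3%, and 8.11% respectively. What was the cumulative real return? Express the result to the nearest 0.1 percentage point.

8.2%

Cumulative inflation factor: 1.021 × 1.013 × 1.063 × 1.0811 ≈ 1.18860.
Nominal growth factor: 1.28647. Real growth factor = 1.28647 / 1.18860 ≈ 1.08234.
Total real return ≈ 8.2341%.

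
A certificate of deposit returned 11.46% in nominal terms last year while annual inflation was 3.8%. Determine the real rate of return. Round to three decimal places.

7.380%

Real return via the Fisher equation: (1 + 11.46%)/(1 + 3.8%) − 1 = 1.1146/1.038 − 1 ≈ 0.07380.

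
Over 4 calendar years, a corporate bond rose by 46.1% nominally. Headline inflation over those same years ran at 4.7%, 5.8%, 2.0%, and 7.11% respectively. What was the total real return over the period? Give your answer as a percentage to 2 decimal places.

20.72%

Cumulative inflation factor: 1.047 × 1.058 × 1.020 × 1.0711 ≈ 1.21022.
Nominal growth factor: 1.46100. Real growth factor = 1.46100 / 1.21022 ≈ 1.20722.
Total real return ≈ 20.7223%.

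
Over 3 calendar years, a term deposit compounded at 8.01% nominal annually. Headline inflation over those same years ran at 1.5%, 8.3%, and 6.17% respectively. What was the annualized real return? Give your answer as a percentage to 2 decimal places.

Cumulative inflation factor: 1.015 × 1.083 × 1.0617 ≈ 1.16707.
Nominal growth factor: 1.26006. Real growth factor = 1.26006 / 1.16707 ≈ 1.07968.
Annualized: 1.07968^(1/3) − 1 ≈ 0.02588.

2.59%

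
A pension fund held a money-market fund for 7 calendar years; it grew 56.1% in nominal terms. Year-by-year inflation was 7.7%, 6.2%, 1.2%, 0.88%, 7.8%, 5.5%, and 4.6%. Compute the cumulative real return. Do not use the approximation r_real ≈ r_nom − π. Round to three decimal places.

Cumulative inflation factor: 1.077 × 1.062 × 1.012 × 1.0088 × 1.078 × 1.055 × 1.046 ≈ 1.38908.
Nominal growth factor: 1.56100. Real growth factor = 1.56100 / 1.38908 ≈ 1.12376.
Total real return ≈ 12.3762%.

12.376%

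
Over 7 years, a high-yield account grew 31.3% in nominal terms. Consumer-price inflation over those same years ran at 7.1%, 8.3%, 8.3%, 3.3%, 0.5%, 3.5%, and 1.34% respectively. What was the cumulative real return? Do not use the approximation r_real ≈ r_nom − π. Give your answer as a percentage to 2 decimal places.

-4.01%

Cumulative inflation factor: 1.071 × 1.083 × 1.083 × 1.033 × 1.005 × 1.035 × 1.0134 ≈ 1.36784.
Nominal growth factor: 1.31300. Real growth factor = 1.31300 / 1.36784 ≈ 0.95991.
Total real return ≈ -4.0090%.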